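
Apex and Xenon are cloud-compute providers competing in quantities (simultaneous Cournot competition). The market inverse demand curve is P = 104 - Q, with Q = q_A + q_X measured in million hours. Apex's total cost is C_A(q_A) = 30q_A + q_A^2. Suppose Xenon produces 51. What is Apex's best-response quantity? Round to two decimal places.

With the rival's output fixed at 51, Apex's profit is π_A = (104 - 51 - q_A)q_A - (30q_A + q_A²) = (53 - q_A)q_A - (30q_A + q_A²).
∂π_A/∂q_A = 23 - 4q_A = 0, so q_A = 23/4.

5.75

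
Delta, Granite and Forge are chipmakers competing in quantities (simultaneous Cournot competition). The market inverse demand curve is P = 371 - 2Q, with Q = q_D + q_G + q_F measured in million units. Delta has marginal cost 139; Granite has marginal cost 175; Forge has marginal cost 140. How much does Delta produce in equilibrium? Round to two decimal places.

33.63

Delta's profit: π_D = (371 - 2Q)q_D - (139q_D). Setting ∂π_D/∂q_D = 0: 232 - 4q_D - 2(q_G + q_F) = 0.
Granite's first-order condition: 196 - 4q_G - 2(q_D + q_F) = 0.
Forge's first-order condition: 231 - 4q_F - 2(q_D + q_G) = 0.
Summing all 3 equations gives 659 − 8Q = 0, hence Q = 659/8.
Back-substituting: q_D = (232 − 659/4)/2 = 269/8, q_G = (196 − 659/4)/2 = 125/8, q_F = (231 − 659/4)/2 = 265/8.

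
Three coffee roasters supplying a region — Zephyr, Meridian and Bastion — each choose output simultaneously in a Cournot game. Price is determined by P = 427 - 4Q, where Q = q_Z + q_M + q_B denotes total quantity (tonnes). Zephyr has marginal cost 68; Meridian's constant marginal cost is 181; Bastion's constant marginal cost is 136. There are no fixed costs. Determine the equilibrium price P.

203

Zephyr's profit: π_Z = (427 - 4Q)q_Z - (68q_Z). Setting ∂π_Z/∂q_Z = 0: 359 - 8q_Z - 4(q_M + q_B) = 0.
Meridian's first-order condition: 246 - 8q_M - 4(q_Z + q_B) = 0.
Bastion's first-order condition: 291 - 8q_B - 4(q_Z + q_M) = 0.
Adding the 3 conditions: 896 − 8Q − 8Q = 0, i.e. Q = 56.
Back-substituting: q_Z = (359 − 224)/4 = 135/4, q_M = (246 − 224)/4 = 11/2, q_B = (291 − 224)/4 = 67/4.
Total output Q = 56, so price P = 427 - 4·56 = 203.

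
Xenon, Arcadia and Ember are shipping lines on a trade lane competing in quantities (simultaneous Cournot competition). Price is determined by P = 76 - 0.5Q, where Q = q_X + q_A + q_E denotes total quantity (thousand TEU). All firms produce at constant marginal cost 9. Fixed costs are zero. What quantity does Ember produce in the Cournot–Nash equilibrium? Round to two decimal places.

Each firm earns π_i = (76 - 0.5Q)q_i - 9q_i.
First-order condition (treating rivals' output as given): 67 - q_i - (1/2)·Σ_{j≠i} q_j = 0.
With identical firms every q_j equals q_i, so Σ_{j≠i} q_j = 2q_i and 67 = 2q_i, giving q_i = 67/2.

33.50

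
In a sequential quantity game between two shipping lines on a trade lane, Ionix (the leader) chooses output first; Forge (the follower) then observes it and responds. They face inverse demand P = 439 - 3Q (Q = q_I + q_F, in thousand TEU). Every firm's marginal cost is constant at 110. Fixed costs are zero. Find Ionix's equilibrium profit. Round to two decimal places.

Solve by backward induction. Given q_I, the follower Forge maximises π_F = (439 - 3q_I - 3q_F)q_F - 110q_F.
Setting the follower's marginal profit to zero, 329 - 3q_I - 6q_F = 0, i.e. q_F = (329 - 3q_I)/6.
Ionix substitutes q_F(q_I) into its own profit: π_I = q_I(439 - 3q_I - (329 - 3q_I)/2) - 110q_I = (549/2 - (3/2)q_I)q_I - 110q_I.
Leader FOC: 329/2 - 3q_I = 0, so q_I = 329/6.
Then q_F = (329 - 3·(329/6))/6 = 329/12.
Price P = 439 - 3·(329/4) = 769/4.
Ionix's profit: (769/4 - 110)·(329/6) = 4510.0417.

4510.04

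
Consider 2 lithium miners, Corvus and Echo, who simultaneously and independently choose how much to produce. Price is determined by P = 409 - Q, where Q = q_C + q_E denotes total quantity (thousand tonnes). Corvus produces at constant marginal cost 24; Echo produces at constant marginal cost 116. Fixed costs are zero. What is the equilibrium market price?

183

Corvus's profit: π_C = (409 - Q)q_C - (24q_C). Setting ∂π_C/∂q_C = 0: 385 - 2q_C - (q_E) = 0.
Echo's profit: π_E = (409 - Q)q_E - (116q_E). Setting ∂π_E/∂q_E = 0: 293 - 2q_E - (q_C) = 0.
So q_C = (385 - q_E)/2 and q_E = (293 - q_C)/2.
Substituting one into the other gives q_C = 159 and q_E = 67.
Total output Q = 226, so price P = 409 - 226 = 183.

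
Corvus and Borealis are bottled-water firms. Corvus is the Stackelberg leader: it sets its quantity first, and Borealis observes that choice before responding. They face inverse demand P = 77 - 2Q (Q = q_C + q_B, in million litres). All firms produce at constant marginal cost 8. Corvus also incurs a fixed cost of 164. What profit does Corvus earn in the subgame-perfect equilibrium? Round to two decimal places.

Solve by backward induction. Given q_C, the follower Borealis maximises π_B = (77 - 2q_C - 2q_B)q_B - 8q_B.
∂π_B/∂q_B = 69 - 2q_C - 4q_B = 0 gives the reaction function q_B = (69 - 2q_C)/4.
Corvus substitutes q_B(q_C) into its own profit: π_C = q_C(77 - 2q_C - (69 - 2q_C)/2) - 8q_C = (85/2 - q_C)q_C - 8q_C.
Maximising: ∂π_C/∂q_C = 69/2 - 2q_C = 0, giving q_C = 69/4.
Then q_B = (69 - 2·(69/4))/4 = 69/8.
Price P = 77 - 2·(207/8) = 101/4.
Corvus's profit: (101/4 - 8)·(69/4) - 164 = 133.5625.

133.56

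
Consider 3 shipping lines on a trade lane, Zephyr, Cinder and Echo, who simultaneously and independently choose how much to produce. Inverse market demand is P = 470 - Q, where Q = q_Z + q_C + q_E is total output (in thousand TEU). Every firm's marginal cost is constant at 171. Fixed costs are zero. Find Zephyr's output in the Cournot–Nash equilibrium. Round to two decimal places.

Each firm earns π_i = (470 - Q)q_i - 171q_i.
First-order condition (treating rivals' output as given): 299 - 2q_i - Σ_{j≠i} q_j = 0.
By symmetry each firm produces the same amount; substituting Σ_{j≠i} q_j = 2q_i yields q_i = 299/4.

74.75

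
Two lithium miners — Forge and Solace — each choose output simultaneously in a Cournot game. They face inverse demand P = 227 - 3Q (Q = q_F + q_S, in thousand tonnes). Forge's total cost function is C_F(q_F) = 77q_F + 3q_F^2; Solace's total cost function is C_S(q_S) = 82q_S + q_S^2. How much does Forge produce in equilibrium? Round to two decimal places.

Forge's profit: π_F = (227 - 3Q)q_F - (77q_F + 3q_F²). Setting ∂π_F/∂q_F = 0: 150 - 12q_F - 3(q_S) = 0.
Solace's first-order condition: 145 - 8q_S - 3(q_F) = 0.
Best responses: q_F = (150 - 3q_S)/12, q_S = (145 - 3q_F)/8.
Solving the pair: q_F = 255/29, q_S = 430/29.

8.79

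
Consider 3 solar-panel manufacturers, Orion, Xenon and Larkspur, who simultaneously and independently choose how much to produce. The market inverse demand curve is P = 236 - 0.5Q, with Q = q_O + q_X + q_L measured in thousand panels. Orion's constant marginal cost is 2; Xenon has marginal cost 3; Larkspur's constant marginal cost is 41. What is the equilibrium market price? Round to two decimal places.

70.50

Orion's profit: π_O = (236 - 0.5Q)q_O - (2q_O). Setting ∂π_O/∂q_O = 0: 234 - q_O - (1/2)(q_X + q_L) = 0.
Xenon's profit: π_X = (236 - 0.5Q)q_X - (3q_X). Setting ∂π_X/∂q_X = 0: 233 - q_X - (1/2)(q_O + q_L) = 0.
Larkspur's first-order condition: 195 - q_L - (1/2)(q_O + q_X) = 0.
Summing all 3 equations gives 662 − 2Q = 0, hence Q = 331.
Back-substituting: q_O = (234 − 331/2)/(1/2) = 137, q_X = (233 − 331/2)/(1/2) = 135, q_L = (195 − 331/2)/(1/2) = 59.
Total output Q = 331, so price P = 236 - (1/2)·331 = 141/2.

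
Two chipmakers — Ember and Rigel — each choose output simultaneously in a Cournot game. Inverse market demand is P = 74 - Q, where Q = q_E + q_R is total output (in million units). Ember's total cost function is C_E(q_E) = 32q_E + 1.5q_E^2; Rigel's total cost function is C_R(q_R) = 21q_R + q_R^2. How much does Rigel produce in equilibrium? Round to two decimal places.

11.74

Ember's profit: π_E = (74 - Q)q_E - (32q_E + (3/2)q_E²). Setting ∂π_E/∂q_E = 0: 42 - 5q_E - (q_R) = 0.
Rigel's profit: π_R = (74 - Q)q_R - (21q_R + q_R²). Setting ∂π_R/∂q_R = 0: 53 - 4q_R - (q_E) = 0.
So q_E = (42 - q_R)/5 and q_R = (53 - q_E)/4.
Solving the pair: q_E = 115/19, q_R = 223/19.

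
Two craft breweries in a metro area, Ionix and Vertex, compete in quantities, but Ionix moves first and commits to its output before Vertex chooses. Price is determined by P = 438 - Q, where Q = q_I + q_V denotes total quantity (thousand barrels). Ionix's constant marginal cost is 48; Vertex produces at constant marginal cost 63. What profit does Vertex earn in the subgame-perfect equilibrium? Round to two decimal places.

The follower Vertex best-responds to any q_I: π_V = (438 - Q)q_V - 63q_V.
∂π_V/∂q_V = 375 - q_I - 2q_V = 0 gives the reaction function q_V = (375 - q_I)/2.
Ionix substitutes q_V(q_I) into its own profit: π_I = q_I(438 - q_I - (375 - q_I)/2) - 48q_I = (501/2 - (1/2)q_I)q_I - 48q_I.
Leader FOC: 405/2 - q_I = 0, so q_I = 405/2.
Then q_V = (375 - 405/2)/2 = 345/4.
Price P = 438 - 1155/4 = 597/4.
Vertex's profit: (597/4 - 63)·(345/4) = 7439.0625.

7439.06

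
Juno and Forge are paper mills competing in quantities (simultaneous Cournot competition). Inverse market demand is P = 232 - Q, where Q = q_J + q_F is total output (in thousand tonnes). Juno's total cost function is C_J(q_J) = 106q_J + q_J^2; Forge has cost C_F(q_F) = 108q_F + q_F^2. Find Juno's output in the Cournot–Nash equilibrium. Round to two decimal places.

Juno's profit: π_J = (232 - Q)q_J - (106q_J + q_J²). Setting ∂π_J/∂q_J = 0: 126 - 4q_J - (q_F) = 0.
Forge's profit: π_F = (232 - Q)q_F - (108q_F + q_F²). Setting ∂π_F/∂q_F = 0: 124 - 4q_F - (q_J) = 0.
So q_J = (126 - q_F)/4 and q_F = (124 - q_J)/4.
Substituting one into the other gives q_J = 76/3 and q_F = 74/3.

25.33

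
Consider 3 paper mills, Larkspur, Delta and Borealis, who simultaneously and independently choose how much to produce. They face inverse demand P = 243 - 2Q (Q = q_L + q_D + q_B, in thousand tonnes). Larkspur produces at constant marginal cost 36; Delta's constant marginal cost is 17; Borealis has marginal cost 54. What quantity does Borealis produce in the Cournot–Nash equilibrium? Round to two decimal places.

Larkspur's profit: π_L = (243 - 2Q)q_L - (36q_L). Setting ∂π_L/∂q_L = 0: 207 - 4q_L - 2(q_D + q_B) = 0.
Delta's first-order condition: 226 - 4q_D - 2(q_L + q_B) = 0.
Borealis's profit: π_B = (243 - 2Q)q_B - (54q_B). Setting ∂π_B/∂q_B = 0: 189 - 4q_B - 2(q_L + q_D) = 0.
Adding the 3 first-order conditions: 622 − 8Q = 0, so Q = 311/4.
Back-substituting: q_L = (207 − 311/2)/2 = 103/4, q_D = (226 − 311/2)/2 = 141/4, q_B = (189 − 311/2)/2 = 67/4.

16.75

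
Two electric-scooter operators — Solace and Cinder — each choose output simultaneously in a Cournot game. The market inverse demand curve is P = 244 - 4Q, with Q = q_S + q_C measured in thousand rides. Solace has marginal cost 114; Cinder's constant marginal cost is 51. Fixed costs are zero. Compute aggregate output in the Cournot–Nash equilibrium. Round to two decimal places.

26.92

Solace's profit: π_S = (244 - 4Q)q_S - (114q_S). Setting ∂π_S/∂q_S = 0: 130 - 8q_S - 4(q_C) = 0.
Cinder's first-order condition: 193 - 8q_C - 4(q_S) = 0.
So q_S = (130 - 4q_C)/8 and q_C = (193 - 4q_S)/8.
Substituting one into the other gives q_S = 67/12 and q_C = 64/3.
Total output Q = 67/12 + 64/3 = 323/12.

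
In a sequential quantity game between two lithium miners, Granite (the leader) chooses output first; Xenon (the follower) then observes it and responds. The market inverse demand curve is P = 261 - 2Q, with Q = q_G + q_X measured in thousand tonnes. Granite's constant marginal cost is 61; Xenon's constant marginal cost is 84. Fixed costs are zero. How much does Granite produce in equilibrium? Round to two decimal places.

Solve by backward induction. Given q_G, the follower Xenon maximises π_X = (261 - 2q_G - 2q_X)q_X - 84q_X.
Setting the follower's marginal profit to zero, 177 - 2q_G - 4q_X = 0, i.e. q_X = (177 - 2q_G)/4.
Granite substitutes q_X(q_G) into its own profit: π_G = q_G(261 - 2q_G - (177 - 2q_G)/2) - 61q_G = (345/2 - q_G)q_G - 61q_G.
The leader's first-order condition 223/2 - 2q_G = 0 yields q_G = 223/4.
Then q_X = (177 - 2·(223/4))/4 = 131/8.

55.75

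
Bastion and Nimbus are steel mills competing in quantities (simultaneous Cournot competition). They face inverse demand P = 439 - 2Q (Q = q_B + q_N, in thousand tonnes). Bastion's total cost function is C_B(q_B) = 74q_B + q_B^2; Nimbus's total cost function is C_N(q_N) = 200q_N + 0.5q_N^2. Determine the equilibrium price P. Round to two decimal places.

281.23

Bastion's profit: π_B = (439 - 2Q)q_B - (74q_B + q_B²). Setting ∂π_B/∂q_B = 0: 365 - 6q_B - 2(q_N) = 0.
Nimbus's first-order condition: 239 - 5q_N - 2(q_B) = 0.
Rearranging gives the reaction functions q_B = (365 - 2q_N)/6 and q_N = (239 - 2q_B)/5.
Solving the pair: q_B = 1347/26, q_N = 352/13.
Total output Q = 78.8846, so price P = 439 - 2·78.8846 = 281.2308.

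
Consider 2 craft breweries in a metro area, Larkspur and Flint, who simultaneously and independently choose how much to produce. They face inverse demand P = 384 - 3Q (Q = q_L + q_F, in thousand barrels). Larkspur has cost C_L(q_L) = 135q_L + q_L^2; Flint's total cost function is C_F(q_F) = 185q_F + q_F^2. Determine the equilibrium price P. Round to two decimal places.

Larkspur's profit: π_L = (384 - 3Q)q_L - (135q_L + q_L²). Setting ∂π_L/∂q_L = 0: 249 - 8q_L - 3(q_F) = 0.
Flint's first-order condition: 199 - 8q_F - 3(q_L) = 0.
Rearranging gives the reaction functions q_L = (249 - 3q_F)/8 and q_F = (199 - 3q_L)/8.
Substituting one into the other gives q_L = 279/11 and q_F = 169/11.
Total output Q = 448/11, so price P = 384 - 3·(448/11) = 261.8182.

261.82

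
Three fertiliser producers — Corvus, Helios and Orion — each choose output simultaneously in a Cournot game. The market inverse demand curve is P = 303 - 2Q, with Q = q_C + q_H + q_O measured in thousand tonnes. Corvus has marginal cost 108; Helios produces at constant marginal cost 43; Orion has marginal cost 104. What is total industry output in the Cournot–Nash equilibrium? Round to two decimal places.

81.75

Corvus's profit: π_C = (303 - 2Q)q_C - (108q_C). Setting ∂π_C/∂q_C = 0: 195 - 4q_C - 2(q_H + q_O) = 0.
Helios's profit: π_H = (303 - 2Q)q_H - (43q_H). Setting ∂π_H/∂q_H = 0: 260 - 4q_H - 2(q_C + q_O) = 0.
Orion's profit: π_O = (303 - 2Q)q_O - (104q_O). Setting ∂π_O/∂q_O = 0: 199 - 4q_O - 2(q_C + q_H) = 0.
Adding the 3 conditions: 654 − 4Q − 4Q = 0, i.e. Q = 327/4.
Back-substituting: q_C = (195 − 327/2)/2 = 63/4, q_H = (260 − 327/2)/2 = 193/4, q_O = (199 − 327/2)/2 = 71/4.
Total output Q = 63/4 + 193/4 + 71/4 = 327/4.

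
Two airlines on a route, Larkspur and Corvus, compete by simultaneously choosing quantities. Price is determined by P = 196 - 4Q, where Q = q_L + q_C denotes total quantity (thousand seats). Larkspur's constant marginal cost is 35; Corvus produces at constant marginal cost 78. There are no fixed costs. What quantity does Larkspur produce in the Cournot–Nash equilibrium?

17

Larkspur's profit: π_L = (196 - 4Q)q_L - (35q_L). Setting ∂π_L/∂q_L = 0: 161 - 8q_L - 4(q_C) = 0.
Corvus's first-order condition: 118 - 8q_C - 4(q_L) = 0.
Rearranging gives the reaction functions q_L = (161 - 4q_C)/8 and q_C = (118 - 4q_L)/8.
Solving the pair: q_L = 17, q_C = 25/4.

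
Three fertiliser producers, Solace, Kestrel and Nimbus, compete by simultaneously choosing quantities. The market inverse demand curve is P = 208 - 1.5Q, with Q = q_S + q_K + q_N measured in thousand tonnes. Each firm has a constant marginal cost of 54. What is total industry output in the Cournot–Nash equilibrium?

77

Each firm earns π_i = (208 - 1.5Q)q_i - 54q_i.
First-order condition (treating rivals' output as given): 154 - 3q_i - (3/2)·Σ_{j≠i} q_j = 0.
By symmetry each firm produces the same amount; substituting Σ_{j≠i} q_j = 2q_i yields q_i = 154/6 = 77/3.
Total output Q = 77/3 + 77/3 + 77/3 = 77.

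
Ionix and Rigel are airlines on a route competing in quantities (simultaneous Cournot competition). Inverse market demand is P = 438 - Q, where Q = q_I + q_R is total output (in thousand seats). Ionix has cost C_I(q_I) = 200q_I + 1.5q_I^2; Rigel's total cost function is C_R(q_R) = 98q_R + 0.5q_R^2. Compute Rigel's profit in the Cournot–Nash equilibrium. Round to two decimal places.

16357.99

Ionix's profit: π_I = (438 - Q)q_I - (200q_I + (3/2)q_I²). Setting ∂π_I/∂q_I = 0: 238 - 5q_I - (q_R) = 0.
Rigel's first-order condition: 340 - 3q_R - (q_I) = 0.
So q_I = (238 - q_R)/5 and q_R = (340 - q_I)/3.
Solving the pair: q_I = 187/7, q_R = 731/7.
Price P = 438 - 918/7 = 306.8571.
Rigel's profit: 306.8571·(731/7) - 98·(731/7) - (1/2)(731/7)² = 16357.9898.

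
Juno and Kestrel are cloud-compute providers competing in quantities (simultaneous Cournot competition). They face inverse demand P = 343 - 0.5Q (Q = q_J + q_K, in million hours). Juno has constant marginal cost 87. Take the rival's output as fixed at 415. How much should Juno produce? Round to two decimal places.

With the rival's output fixed at 415, Juno's profit is π_J = (343 - (1/2)·415 - (1/2)q_J)q_J - (87q_J) = (271/2 - (1/2)q_J)q_J - (87q_J).
∂π_J/∂q_J = 97/2 - q_J = 0, so q_J = 97/2.

48.50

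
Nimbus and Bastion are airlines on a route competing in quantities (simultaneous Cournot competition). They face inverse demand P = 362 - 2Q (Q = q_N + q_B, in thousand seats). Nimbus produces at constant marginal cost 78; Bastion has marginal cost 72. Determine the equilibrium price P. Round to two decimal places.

Nimbus's profit: π_N = (362 - 2Q)q_N - (78q_N). Setting ∂π_N/∂q_N = 0: 284 - 4q_N - 2(q_B) = 0.
Bastion's first-order condition: 290 - 4q_B - 2(q_N) = 0.
Rearranging gives the reaction functions q_N = (284 - 2q_B)/4 and q_B = (290 - 2q_N)/4.
Solving the pair: q_N = 139/3, q_B = 148/3.
Total output Q = 287/3, so price P = 362 - 2·(287/3) = 512/3.

170.67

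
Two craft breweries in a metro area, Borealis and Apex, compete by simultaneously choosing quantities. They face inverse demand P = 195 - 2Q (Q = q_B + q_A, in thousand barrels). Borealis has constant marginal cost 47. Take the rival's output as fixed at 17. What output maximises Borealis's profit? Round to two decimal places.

28.50

With the rival's output fixed at 17, Borealis's profit is π_B = (195 - 2·17 - 2q_B)q_B - (47q_B) = (161 - 2q_B)q_B - (47q_B).
∂π_B/∂q_B = 114 - 4q_B = 0, so q_B = 57/2.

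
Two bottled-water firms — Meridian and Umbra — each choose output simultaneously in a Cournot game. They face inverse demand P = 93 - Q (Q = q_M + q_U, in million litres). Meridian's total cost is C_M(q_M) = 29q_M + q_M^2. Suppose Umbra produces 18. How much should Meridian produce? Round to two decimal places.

11.50

With the rival's output fixed at 18, Meridian's profit is π_M = (93 - 18 - q_M)q_M - (29q_M + q_M²) = (75 - q_M)q_M - (29q_M + q_M²).
∂π_M/∂q_M = 46 - 4q_M = 0, so q_M = 23/2.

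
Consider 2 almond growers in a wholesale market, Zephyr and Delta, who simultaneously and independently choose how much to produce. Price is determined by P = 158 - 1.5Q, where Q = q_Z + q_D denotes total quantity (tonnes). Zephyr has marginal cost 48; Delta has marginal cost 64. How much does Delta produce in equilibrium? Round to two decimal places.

17.33

Zephyr's profit: π_Z = (158 - 1.5Q)q_Z - (48q_Z). Setting ∂π_Z/∂q_Z = 0: 110 - 3q_Z - (3/2)(q_D) = 0.
Delta's first-order condition: 94 - 3q_D - (3/2)(q_Z) = 0.
So q_Z = (110 - (3/2)q_D)/3 and q_D = (94 - (3/2)q_Z)/3.
Substituting one into the other gives q_Z = 28 and q_D = 52/3.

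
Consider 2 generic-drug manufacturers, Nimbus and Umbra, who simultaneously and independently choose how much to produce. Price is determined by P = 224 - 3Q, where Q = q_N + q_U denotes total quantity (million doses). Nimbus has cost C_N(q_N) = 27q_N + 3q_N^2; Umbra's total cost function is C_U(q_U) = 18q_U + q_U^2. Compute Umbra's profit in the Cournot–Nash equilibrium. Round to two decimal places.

Nimbus's profit: π_N = (224 - 3Q)q_N - (27q_N + 3q_N²). Setting ∂π_N/∂q_N = 0: 197 - 12q_N - 3(q_U) = 0.
Umbra's profit: π_U = (224 - 3Q)q_U - (18q_U + q_U²). Setting ∂π_U/∂q_U = 0: 206 - 8q_U - 3(q_N) = 0.
So q_N = (197 - 3q_U)/12 and q_U = (206 - 3q_N)/8.
Solving the pair: q_N = 958/87, q_U = 627/29.
Price P = 224 - 3·32.6322 = 126.1034.
Umbra's profit: 126.1034·(627/29) - 18·(627/29) - (627/29)² = 1869.8169.

1869.82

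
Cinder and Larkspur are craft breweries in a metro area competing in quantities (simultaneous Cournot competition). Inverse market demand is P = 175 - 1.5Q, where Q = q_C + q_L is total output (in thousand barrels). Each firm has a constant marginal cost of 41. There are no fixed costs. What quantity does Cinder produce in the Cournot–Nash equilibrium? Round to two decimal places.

29.78

Each firm earns π_i = (175 - 1.5Q)q_i - 41q_i.
Setting ∂π_i/∂q_i = 0 with rivals' quantities fixed: 134 - 3q_i - (3/2)q_j = 0.
By symmetry each firm produces the same amount; substituting q_j = q_i yields q_i = 134/(9/2) = 268/9.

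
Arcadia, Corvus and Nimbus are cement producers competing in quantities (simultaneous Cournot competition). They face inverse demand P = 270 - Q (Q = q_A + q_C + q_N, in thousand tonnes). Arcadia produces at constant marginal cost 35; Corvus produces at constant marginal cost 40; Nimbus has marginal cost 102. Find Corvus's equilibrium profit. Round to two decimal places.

Arcadia's profit: π_A = (270 - Q)q_A - (35q_A). Setting ∂π_A/∂q_A = 0: 235 - 2q_A - (q_C + q_N) = 0.
Corvus's first-order condition: 230 - 2q_C - (q_A + q_N) = 0.
Nimbus's first-order condition: 168 - 2q_N - (q_A + q_C) = 0.
Summing all 3 equations gives 633 − 4Q = 0, hence Q = 633/4.
Back-substituting: q_A = (235 − 633/4) = 307/4, q_C = (230 − 633/4) = 287/4, q_N = (168 − 633/4) = 39/4.
Price P = 270 - 633/4 = 447/4.
Corvus's profit: (447/4 - 40)·(287/4) = 5148.0625.

5148.06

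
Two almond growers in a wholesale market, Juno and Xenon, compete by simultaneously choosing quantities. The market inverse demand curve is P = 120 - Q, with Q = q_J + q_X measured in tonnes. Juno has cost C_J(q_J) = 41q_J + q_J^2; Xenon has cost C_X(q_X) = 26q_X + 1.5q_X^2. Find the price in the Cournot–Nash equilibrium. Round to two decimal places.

Juno's profit: π_J = (120 - Q)q_J - (41q_J + q_J²). Setting ∂π_J/∂q_J = 0: 79 - 4q_J - (q_X) = 0.
Xenon's profit: π_X = (120 - Q)q_X - (26q_X + (3/2)q_X²). Setting ∂π_X/∂q_X = 0: 94 - 5q_X - (q_J) = 0.
Rearranging gives the reaction functions q_J = (79 - q_X)/4 and q_X = (94 - q_J)/5.
Solving the pair: q_J = 301/19, q_X = 297/19.
Total output Q = 598/19, so price P = 120 - 598/19 = 1682/19.

88.53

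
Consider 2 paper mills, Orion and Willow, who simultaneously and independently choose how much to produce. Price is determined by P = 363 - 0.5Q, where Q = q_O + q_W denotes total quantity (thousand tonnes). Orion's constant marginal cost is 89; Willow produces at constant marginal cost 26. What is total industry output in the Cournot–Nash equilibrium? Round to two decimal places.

407.33

Orion's profit: π_O = (363 - 0.5Q)q_O - (89q_O). Setting ∂π_O/∂q_O = 0: 274 - q_O - (1/2)(q_W) = 0.
Willow's profit: π_W = (363 - 0.5Q)q_W - (26q_W). Setting ∂π_W/∂q_W = 0: 337 - q_W - (1/2)(q_O) = 0.
So q_O = (274 - (1/2)q_W) and q_W = (337 - (1/2)q_O).
Solving the pair: q_O = 422/3, q_W = 800/3.
Total output Q = 422/3 + 800/3 = 1222/3.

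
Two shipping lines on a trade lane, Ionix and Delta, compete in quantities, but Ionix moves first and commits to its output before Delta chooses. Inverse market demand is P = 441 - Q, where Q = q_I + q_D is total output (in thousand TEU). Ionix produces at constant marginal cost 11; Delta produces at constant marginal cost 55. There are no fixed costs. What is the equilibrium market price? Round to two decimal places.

The follower Delta best-responds to any q_I: π_D = (441 - Q)q_D - 55q_D.
Setting the follower's marginal profit to zero, 386 - q_I - 2q_D = 0, i.e. q_D = (386 - q_I)/2.
Ionix substitutes q_D(q_I) into its own profit: π_I = q_I(441 - q_I - (386 - q_I)/2) - 11q_I = (248 - (1/2)q_I)q_I - 11q_I.
The leader's first-order condition 237 - q_I = 0 yields q_I = 237.
Then q_D = (386 - 237)/2 = 149/2.
Total output Q = 623/2, so price P = 441 - 623/2 = 259/2.

129.50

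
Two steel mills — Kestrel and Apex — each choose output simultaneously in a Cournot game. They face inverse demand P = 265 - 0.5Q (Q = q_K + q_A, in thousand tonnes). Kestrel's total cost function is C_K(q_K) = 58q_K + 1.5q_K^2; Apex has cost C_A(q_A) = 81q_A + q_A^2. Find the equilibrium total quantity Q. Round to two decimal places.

98.85

Kestrel's profit: π_K = (265 - 0.5Q)q_K - (58q_K + (3/2)q_K²). Setting ∂π_K/∂q_K = 0: 207 - 4q_K - (1/2)(q_A) = 0.
Apex's profit: π_A = (265 - 0.5Q)q_A - (81q_A + q_A²). Setting ∂π_A/∂q_A = 0: 184 - 3q_A - (1/2)(q_K) = 0.
So q_K = (207 - (1/2)q_A)/4 and q_A = (184 - (1/2)q_K)/3.
Solving the pair: q_K = 45.0213, q_A = 53.8298.
Total output Q = 45.0213 + 53.8298 = 98.8511.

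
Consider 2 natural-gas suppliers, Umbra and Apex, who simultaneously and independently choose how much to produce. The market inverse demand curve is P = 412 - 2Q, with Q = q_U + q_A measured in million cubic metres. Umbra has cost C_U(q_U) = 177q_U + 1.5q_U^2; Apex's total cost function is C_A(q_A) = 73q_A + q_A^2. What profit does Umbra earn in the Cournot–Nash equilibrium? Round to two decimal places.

1298.74

Umbra's profit: π_U = (412 - 2Q)q_U - (177q_U + (3/2)q_U²). Setting ∂π_U/∂q_U = 0: 235 - 7q_U - 2(q_A) = 0.
Apex's first-order condition: 339 - 6q_A - 2(q_U) = 0.
Best responses: q_U = (235 - 2q_A)/7, q_A = (339 - 2q_U)/6.
Solving the pair: q_U = 366/19, q_A = 1903/38.
Price P = 412 - 2·69.3421 = 273.3158.
Umbra's profit: 273.3158·(366/19) - 177·(366/19) - (3/2)(366/19)² = 1298.7424.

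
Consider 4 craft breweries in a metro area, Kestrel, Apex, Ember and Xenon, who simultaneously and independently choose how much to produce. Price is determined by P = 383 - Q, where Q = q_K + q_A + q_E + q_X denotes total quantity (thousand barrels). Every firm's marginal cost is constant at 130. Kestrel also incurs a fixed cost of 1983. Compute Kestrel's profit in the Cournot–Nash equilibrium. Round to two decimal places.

Each firm earns π_i = (383 - Q)q_i - 130q_i.
First-order condition (treating rivals' output as given): 253 - 2q_i - Σ_{j≠i} q_j = 0.
By symmetry each firm produces the same amount; substituting Σ_{j≠i} q_j = 3q_i yields q_i = 253/5.
Price P = 383 - 1012/5 = 903/5.
Kestrel's profit: (903/5 - 130)·(253/5) - 1983 = 577.3600.

577.36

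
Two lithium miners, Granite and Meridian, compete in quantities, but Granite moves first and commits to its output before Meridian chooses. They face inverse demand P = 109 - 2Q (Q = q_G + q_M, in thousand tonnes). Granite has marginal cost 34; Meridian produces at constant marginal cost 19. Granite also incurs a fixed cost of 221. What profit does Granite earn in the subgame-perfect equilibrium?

Solve by backward induction. Given q_G, the follower Meridian maximises π_M = (109 - 2q_G - 2q_M)q_M - 19q_M.
Setting the follower's marginal profit to zero, 90 - 2q_G - 4q_M = 0, i.e. q_M = (90 - 2q_G)/4.
Granite substitutes q_M(q_G) into its own profit: π_G = q_G(109 - 2q_G - (90 - 2q_G)/2) - 34q_G = (64 - q_G)q_G - 34q_G.
Leader FOC: 30 - 2q_G = 0, so q_G = 15.
Then q_M = (90 - 2·15)/4 = 15.
Price P = 109 - 2·30 = 49.
Granite's profit: (49 - 34)·15 - 221 = 4.

4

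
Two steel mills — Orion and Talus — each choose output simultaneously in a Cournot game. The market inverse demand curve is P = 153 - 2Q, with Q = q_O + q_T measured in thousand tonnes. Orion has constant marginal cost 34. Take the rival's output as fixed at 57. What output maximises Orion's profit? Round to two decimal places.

With the rival's output fixed at 57, Orion's profit is π_O = (153 - 2·57 - 2q_O)q_O - (34q_O) = (39 - 2q_O)q_O - (34q_O).
∂π_O/∂q_O = 5 - 4q_O = 0, so q_O = 5/4.

1.25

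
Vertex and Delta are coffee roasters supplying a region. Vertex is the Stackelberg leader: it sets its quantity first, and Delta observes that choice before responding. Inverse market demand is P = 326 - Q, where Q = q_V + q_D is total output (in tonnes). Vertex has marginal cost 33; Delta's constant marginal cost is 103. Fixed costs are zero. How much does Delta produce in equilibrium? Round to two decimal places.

20.75

Solve by backward induction. Given q_V, the follower Delta maximises π_D = (326 - q_V - q_D)q_D - 103q_D.
Follower FOC: 223 - q_V - 2q_D = 0, so q_D(q_V) = (223 - q_V)/2.
The leader anticipates this reaction. Substituting into P = 326 - Q gives P = 429/2 - (1/2)q_V, so π_V = (429/2 - (1/2)q_V)q_V - 33q_V.
Leader FOC: 363/2 - q_V = 0, so q_V = 363/2.
Then q_D = (223 - 363/2)/2 = 83/4.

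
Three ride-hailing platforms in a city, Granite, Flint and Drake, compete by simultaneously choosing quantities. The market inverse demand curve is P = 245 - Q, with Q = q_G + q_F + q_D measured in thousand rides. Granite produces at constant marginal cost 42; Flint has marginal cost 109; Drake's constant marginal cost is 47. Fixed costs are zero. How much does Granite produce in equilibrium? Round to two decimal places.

Granite's profit: π_G = (245 - Q)q_G - (42q_G). Setting ∂π_G/∂q_G = 0: 203 - 2q_G - (q_F + q_D) = 0.
Flint's profit: π_F = (245 - Q)q_F - (109q_F). Setting ∂π_F/∂q_F = 0: 136 - 2q_F - (q_G + q_D) = 0.
Drake's profit: π_D = (245 - Q)q_D - (47q_D). Setting ∂π_D/∂q_D = 0: 198 - 2q_D - (q_G + q_F) = 0.
Summing all 3 equations gives 537 − 4Q = 0, hence Q = 537/4.
Back-substituting: q_G = (203 − 537/4) = 275/4, q_F = (136 − 537/4) = 7/4, q_D = (198 − 537/4) = 255/4.

68.75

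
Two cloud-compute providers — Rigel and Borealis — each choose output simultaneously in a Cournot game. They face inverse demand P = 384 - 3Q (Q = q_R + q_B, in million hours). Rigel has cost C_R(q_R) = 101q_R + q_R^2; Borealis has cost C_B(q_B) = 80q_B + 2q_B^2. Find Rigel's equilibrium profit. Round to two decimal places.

Rigel's profit: π_R = (384 - 3Q)q_R - (101q_R + q_R²). Setting ∂π_R/∂q_R = 0: 283 - 8q_R - 3(q_B) = 0.
Borealis's profit: π_B = (384 - 3Q)q_B - (80q_B + 2q_B²). Setting ∂π_B/∂q_B = 0: 304 - 10q_B - 3(q_R) = 0.
Rearranging gives the reaction functions q_R = (283 - 3q_B)/8 and q_B = (304 - 3q_R)/10.
Solving the pair: q_R = 1918/71, q_B = 1583/71.
Price P = 384 - 3·49.3099 = 236.0704.
Rigel's profit: 236.0704·(1918/71) - 101·(1918/71) - (1918/71)² = 2919.0430.

2919.04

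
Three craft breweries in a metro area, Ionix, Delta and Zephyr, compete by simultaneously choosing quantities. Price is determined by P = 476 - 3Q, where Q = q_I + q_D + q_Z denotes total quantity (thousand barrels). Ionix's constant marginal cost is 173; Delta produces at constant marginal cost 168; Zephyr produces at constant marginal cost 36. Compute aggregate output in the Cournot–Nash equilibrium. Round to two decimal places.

87.58

Ionix's profit: π_I = (476 - 3Q)q_I - (173q_I). Setting ∂π_I/∂q_I = 0: 303 - 6q_I - 3(q_D + q_Z) = 0.
Delta's profit: π_D = (476 - 3Q)q_D - (168q_D). Setting ∂π_D/∂q_D = 0: 308 - 6q_D - 3(q_I + q_Z) = 0.
Zephyr's first-order condition: 440 - 6q_Z - 3(q_I + q_D) = 0.
Adding the 3 conditions: 1051 − 6Q − 6Q = 0, i.e. Q = 1051/12.
Back-substituting: q_I = (303 − 1051/4)/3 = 161/12, q_D = (308 − 1051/4)/3 = 181/12, q_Z = (440 − 1051/4)/3 = 709/12.
Total output Q = 161/12 + 181/12 + 709/12 = 1051/12.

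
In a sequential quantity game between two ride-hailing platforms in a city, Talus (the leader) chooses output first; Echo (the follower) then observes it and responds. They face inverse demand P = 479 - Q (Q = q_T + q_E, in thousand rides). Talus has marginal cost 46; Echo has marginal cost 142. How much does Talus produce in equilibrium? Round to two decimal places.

Solve by backward induction. Given q_T, the follower Echo maximises π_E = (479 - q_T - q_E)q_E - 142q_E.
∂π_E/∂q_E = 337 - q_T - 2q_E = 0 gives the reaction function q_E = (337 - q_T)/2.
The leader anticipates this reaction. Substituting into P = 479 - Q gives P = 621/2 - (1/2)q_T, so π_T = (621/2 - (1/2)q_T)q_T - 46q_T.
Leader FOC: 529/2 - q_T = 0, so q_T = 529/2.
Then q_E = (337 - 529/2)/2 = 145/4.

264.50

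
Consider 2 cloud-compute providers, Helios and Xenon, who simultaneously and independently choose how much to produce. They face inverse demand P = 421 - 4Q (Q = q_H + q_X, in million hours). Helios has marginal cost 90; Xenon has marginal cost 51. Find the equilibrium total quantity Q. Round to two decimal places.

Helios's profit: π_H = (421 - 4Q)q_H - (90q_H). Setting ∂π_H/∂q_H = 0: 331 - 8q_H - 4(q_X) = 0.
Xenon's first-order condition: 370 - 8q_X - 4(q_H) = 0.
Best responses: q_H = (331 - 4q_X)/8, q_X = (370 - 4q_H)/8.
Solving the pair: q_H = 73/3, q_X = 409/12.
Total output Q = 73/3 + 409/12 = 701/12.

58.42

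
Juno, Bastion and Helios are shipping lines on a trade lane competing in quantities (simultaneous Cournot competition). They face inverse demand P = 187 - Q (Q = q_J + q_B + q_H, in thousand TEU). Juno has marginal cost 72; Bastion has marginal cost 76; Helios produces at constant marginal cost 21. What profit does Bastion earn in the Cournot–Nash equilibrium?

169

Juno's profit: π_J = (187 - Q)q_J - (72q_J). Setting ∂π_J/∂q_J = 0: 115 - 2q_J - (q_B + q_H) = 0.
Bastion's first-order condition: 111 - 2q_B - (q_J + q_H) = 0.
Helios's profit: π_H = (187 - Q)q_H - (21q_H). Setting ∂π_H/∂q_H = 0: 166 - 2q_H - (q_J + q_B) = 0.
Summing all 3 equations gives 392 − 4Q = 0, hence Q = 98.
Back-substituting: q_J = (115 − 98) = 17, q_B = (111 − 98) = 13, q_H = (166 − 98) = 68.
Price P = 187 - 98 = 89.
Bastion's profit: (89 - 76)·13 = 169.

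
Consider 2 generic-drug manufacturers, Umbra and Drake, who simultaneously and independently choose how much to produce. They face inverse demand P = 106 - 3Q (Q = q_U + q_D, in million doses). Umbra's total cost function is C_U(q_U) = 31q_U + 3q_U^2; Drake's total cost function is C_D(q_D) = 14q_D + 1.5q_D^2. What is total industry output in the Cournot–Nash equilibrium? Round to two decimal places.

12.91

Umbra's profit: π_U = (106 - 3Q)q_U - (31q_U + 3q_U²). Setting ∂π_U/∂q_U = 0: 75 - 12q_U - 3(q_D) = 0.
Drake's profit: π_D = (106 - 3Q)q_D - (14q_D + (3/2)q_D²). Setting ∂π_D/∂q_D = 0: 92 - 9q_D - 3(q_U) = 0.
Best responses: q_U = (75 - 3q_D)/12, q_D = (92 - 3q_U)/9.
Substituting one into the other gives q_U = 133/33 and q_D = 293/33.
Total output Q = 133/33 + 293/33 = 142/11.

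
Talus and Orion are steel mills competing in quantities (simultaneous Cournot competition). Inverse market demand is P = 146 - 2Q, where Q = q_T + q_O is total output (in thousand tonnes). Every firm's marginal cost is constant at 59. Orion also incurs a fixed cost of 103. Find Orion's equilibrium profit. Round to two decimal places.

A representative firm's profit is π_i = q_i(146 - 2Q) - 59q_i.
Setting ∂π_i/∂q_i = 0 with rivals' quantities fixed: 87 - 4q_i - 2q_j = 0.
By symmetry each firm produces the same amount; substituting q_j = q_i yields q_i = 87/6 = 29/2.
Price P = 146 - 2·29 = 88.
Orion's profit: (88 - 59)·(29/2) - 103 = 635/2.

317.50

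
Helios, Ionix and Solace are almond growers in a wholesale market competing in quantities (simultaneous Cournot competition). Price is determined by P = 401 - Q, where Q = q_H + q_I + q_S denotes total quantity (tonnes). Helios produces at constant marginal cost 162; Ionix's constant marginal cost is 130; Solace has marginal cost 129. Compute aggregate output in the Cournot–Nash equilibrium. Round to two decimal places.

195.50

Helios's profit: π_H = (401 - Q)q_H - (162q_H). Setting ∂π_H/∂q_H = 0: 239 - 2q_H - (q_I + q_S) = 0.
Ionix's profit: π_I = (401 - Q)q_I - (130q_I). Setting ∂π_I/∂q_I = 0: 271 - 2q_I - (q_H + q_S) = 0.
Solace's profit: π_S = (401 - Q)q_S - (129q_S). Setting ∂π_S/∂q_S = 0: 272 - 2q_S - (q_H + q_I) = 0.
Adding the 3 conditions: 782 − 2Q − 2Q = 0, i.e. Q = 391/2.
Back-substituting: q_H = (239 − 391/2) = 87/2, q_I = (271 − 391/2) = 151/2, q_S = (272 − 391/2) = 153/2.
Total output Q = 87/2 + 151/2 + 153/2 = 391/2.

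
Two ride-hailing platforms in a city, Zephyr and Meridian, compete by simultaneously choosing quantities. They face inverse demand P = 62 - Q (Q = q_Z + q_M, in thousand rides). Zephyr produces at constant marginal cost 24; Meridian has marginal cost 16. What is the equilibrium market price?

Zephyr's profit: π_Z = (62 - Q)q_Z - (24q_Z). Setting ∂π_Z/∂q_Z = 0: 38 - 2q_Z - (q_M) = 0.
Meridian's profit: π_M = (62 - Q)q_M - (16q_M). Setting ∂π_M/∂q_M = 0: 46 - 2q_M - (q_Z) = 0.
So q_Z = (38 - q_M)/2 and q_M = (46 - q_Z)/2.
Solving the pair: q_Z = 10, q_M = 18.
Total output Q = 28, so price P = 62 - 28 = 34.

34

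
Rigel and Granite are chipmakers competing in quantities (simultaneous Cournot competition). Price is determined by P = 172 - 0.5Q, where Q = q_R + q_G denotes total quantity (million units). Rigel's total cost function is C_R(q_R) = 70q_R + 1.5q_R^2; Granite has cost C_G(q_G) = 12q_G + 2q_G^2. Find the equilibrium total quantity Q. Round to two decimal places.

51.59

Rigel's profit: π_R = (172 - 0.5Q)q_R - (70q_R + (3/2)q_R²). Setting ∂π_R/∂q_R = 0: 102 - 4q_R - (1/2)(q_G) = 0.
Granite's profit: π_G = (172 - 0.5Q)q_G - (12q_G + 2q_G²). Setting ∂π_G/∂q_G = 0: 160 - 5q_G - (1/2)(q_R) = 0.
Rearranging gives the reaction functions q_R = (102 - (1/2)q_G)/4 and q_G = (160 - (1/2)q_R)/5.
Solving the pair: q_R = 1720/79, q_G = 29.8228.
Total output Q = 1720/79 + 29.8228 = 51.5949.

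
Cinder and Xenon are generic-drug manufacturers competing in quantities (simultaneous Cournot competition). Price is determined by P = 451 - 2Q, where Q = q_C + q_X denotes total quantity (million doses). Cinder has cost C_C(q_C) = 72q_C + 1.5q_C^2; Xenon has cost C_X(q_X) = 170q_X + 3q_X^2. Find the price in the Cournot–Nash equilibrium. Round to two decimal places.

Cinder's profit: π_C = (451 - 2Q)q_C - (72q_C + (3/2)q_C²). Setting ∂π_C/∂q_C = 0: 379 - 7q_C - 2(q_X) = 0.
Xenon's profit: π_X = (451 - 2Q)q_X - (170q_X + 3q_X²). Setting ∂π_X/∂q_X = 0: 281 - 10q_X - 2(q_C) = 0.
So q_C = (379 - 2q_X)/7 and q_X = (281 - 2q_C)/10.
Substituting one into the other gives q_C = 538/11 and q_X = 403/22.
Total output Q = 1479/22, so price P = 451 - 2·(1479/22) = 316.5455.

316.55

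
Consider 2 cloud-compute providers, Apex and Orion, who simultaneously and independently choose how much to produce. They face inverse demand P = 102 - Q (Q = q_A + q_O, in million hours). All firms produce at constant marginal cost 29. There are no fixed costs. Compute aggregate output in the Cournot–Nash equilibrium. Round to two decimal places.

Each firm earns π_i = (102 - Q)q_i - 29q_i.
Setting ∂π_i/∂q_i = 0 with rivals' quantities fixed: 73 - 2q_i - q_j = 0.
By symmetry each firm produces the same amount; substituting q_j = q_i yields q_i = 73/3.
Total output Q = 73/3 + 73/3 = 146/3.

48.67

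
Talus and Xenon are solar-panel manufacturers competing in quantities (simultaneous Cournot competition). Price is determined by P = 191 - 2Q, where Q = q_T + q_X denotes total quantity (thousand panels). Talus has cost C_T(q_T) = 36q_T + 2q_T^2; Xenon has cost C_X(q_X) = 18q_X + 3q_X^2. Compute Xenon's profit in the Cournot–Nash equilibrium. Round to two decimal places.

Talus's profit: π_T = (191 - 2Q)q_T - (36q_T + 2q_T²). Setting ∂π_T/∂q_T = 0: 155 - 8q_T - 2(q_X) = 0.
Xenon's profit: π_X = (191 - 2Q)q_X - (18q_X + 3q_X²). Setting ∂π_X/∂q_X = 0: 173 - 10q_X - 2(q_T) = 0.
Rearranging gives the reaction functions q_T = (155 - 2q_X)/8 and q_X = (173 - 2q_T)/10.
Solving the pair: q_T = 301/19, q_X = 537/38.
Price P = 191 - 2·(1139/38) = 131.0526.
Xenon's profit: 131.0526·(537/38) - 18·(537/38) - 3(537/38)² = 998.5076.

998.51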